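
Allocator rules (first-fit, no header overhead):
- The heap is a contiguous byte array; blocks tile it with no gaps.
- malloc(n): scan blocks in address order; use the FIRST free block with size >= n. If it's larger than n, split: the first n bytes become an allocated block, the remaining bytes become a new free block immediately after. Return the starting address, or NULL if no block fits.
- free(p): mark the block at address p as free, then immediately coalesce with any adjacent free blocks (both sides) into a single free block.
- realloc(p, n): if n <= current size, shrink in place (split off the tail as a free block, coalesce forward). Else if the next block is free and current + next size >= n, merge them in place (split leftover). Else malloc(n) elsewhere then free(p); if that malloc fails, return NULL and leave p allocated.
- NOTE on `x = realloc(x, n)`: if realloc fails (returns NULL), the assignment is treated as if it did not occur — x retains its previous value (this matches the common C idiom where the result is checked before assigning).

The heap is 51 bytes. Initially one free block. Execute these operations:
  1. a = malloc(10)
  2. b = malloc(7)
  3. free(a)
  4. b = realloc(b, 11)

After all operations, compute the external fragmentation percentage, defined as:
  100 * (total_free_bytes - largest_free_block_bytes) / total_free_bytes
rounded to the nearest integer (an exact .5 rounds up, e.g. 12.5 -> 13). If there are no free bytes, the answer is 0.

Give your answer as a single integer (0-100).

Op 1: a = malloc(10) -> a = 0; heap: [0-9 ALLOC][10-50 FREE]
Op 2: b = malloc(7) -> b = 10; heap: [0-9 ALLOC][10-16 ALLOC][17-50 FREE]
Op 3: free(a) -> (freed a); heap: [0-9 FREE][10-16 ALLOC][17-50 FREE]
Op 4: b = realloc(b, 11) -> b = 10; heap: [0-9 FREE][10-20 ALLOC][21-50 FREE]
Free blocks: [10 30] total_free=40 largest=30 -> 100*(40-30)/40 = 1000/40 = 25

Answer: 25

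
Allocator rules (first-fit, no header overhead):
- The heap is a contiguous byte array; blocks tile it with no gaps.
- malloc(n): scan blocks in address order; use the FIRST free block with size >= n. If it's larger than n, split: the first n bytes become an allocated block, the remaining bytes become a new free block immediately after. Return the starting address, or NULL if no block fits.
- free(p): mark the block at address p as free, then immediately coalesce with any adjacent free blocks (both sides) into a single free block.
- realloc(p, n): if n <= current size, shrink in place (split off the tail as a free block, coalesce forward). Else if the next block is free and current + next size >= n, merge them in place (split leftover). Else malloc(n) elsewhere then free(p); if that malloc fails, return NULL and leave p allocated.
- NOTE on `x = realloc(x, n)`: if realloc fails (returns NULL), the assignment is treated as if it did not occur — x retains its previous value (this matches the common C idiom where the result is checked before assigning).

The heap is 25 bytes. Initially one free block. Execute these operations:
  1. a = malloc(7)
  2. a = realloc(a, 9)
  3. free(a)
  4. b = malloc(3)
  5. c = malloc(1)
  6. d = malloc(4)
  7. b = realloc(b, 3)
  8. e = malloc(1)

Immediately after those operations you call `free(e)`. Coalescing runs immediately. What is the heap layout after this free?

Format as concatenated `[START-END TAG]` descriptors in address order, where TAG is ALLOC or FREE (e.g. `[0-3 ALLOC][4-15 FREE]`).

Op 1: a = malloc(7) -> a = 0; heap: [0-6 ALLOC][7-24 FREE]
Op 2: a = realloc(a, 9) -> a = 0; heap: [0-8 ALLOC][9-24 FREE]
Op 3: free(a) -> (freed a); heap: [0-24 FREE]
Op 4: b = malloc(3) -> b = 0; heap: [0-2 ALLOC][3-24 FREE]
Op 5: c = malloc(1) -> c = 3; heap: [0-2 ALLOC][3-3 ALLOC][4-24 FREE]
Op 6: d = malloc(4) -> d = 4; heap: [0-2 ALLOC][3-3 ALLOC][4-7 ALLOC][8-24 FREE]
Op 7: b = realloc(b, 3) -> b = 0; heap: [0-2 ALLOC][3-3 ALLOC][4-7 ALLOC][8-24 FREE]
Op 8: e = malloc(1) -> e = 8; heap: [0-2 ALLOC][3-3 ALLOC][4-7 ALLOC][8-8 ALLOC][9-24 FREE]
free(e): e = 8 -> block [8-8 ALLOC]; mark free, coalesce with adjacent free neighbors -> [0-2 ALLOC][3-3 ALLOC][4-7 ALLOC][8-24 FREE]

Answer: [0-2 ALLOC][3-3 ALLOC][4-7 ALLOC][8-24 FREE]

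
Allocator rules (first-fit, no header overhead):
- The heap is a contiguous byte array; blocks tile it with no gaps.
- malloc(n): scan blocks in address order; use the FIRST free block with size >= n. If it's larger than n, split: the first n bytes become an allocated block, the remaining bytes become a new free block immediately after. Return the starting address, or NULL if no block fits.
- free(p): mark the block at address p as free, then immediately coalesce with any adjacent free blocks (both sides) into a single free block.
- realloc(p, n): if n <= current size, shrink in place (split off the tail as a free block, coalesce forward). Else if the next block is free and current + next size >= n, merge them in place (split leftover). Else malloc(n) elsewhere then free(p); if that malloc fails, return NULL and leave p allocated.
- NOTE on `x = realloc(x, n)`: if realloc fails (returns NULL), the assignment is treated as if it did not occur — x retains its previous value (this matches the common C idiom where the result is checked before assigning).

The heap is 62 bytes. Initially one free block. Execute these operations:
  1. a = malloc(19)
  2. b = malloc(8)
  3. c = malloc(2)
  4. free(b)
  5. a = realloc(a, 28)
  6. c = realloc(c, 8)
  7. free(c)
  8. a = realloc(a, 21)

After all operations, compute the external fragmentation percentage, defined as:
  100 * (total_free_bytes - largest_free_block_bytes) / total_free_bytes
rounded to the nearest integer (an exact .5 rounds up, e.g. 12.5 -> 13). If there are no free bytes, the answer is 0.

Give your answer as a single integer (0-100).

Answer: 29

Derivation:
Op 1: a = malloc(19) -> a = 0; heap: [0-18 ALLOC][19-61 FREE]
Op 2: b = malloc(8) -> b = 19; heap: [0-18 ALLOC][19-26 ALLOC][27-61 FREE]
Op 3: c = malloc(2) -> c = 27; heap: [0-18 ALLOC][19-26 ALLOC][27-28 ALLOC][29-61 FREE]
Op 4: free(b) -> (freed b); heap: [0-18 ALLOC][19-26 FREE][27-28 ALLOC][29-61 FREE]
Op 5: a = realloc(a, 28) -> a = 29; heap: [0-26 FREE][27-28 ALLOC][29-56 ALLOC][57-61 FREE]
Op 6: c = realloc(c, 8) -> c = 0; heap: [0-7 ALLOC][8-28 FREE][29-56 ALLOC][57-61 FREE]
Op 7: free(c) -> (freed c); heap: [0-28 FREE][29-56 ALLOC][57-61 FREE]
Op 8: a = realloc(a, 21) -> a = 29; heap: [0-28 FREE][29-49 ALLOC][50-61 FREE]
Free blocks: [29 12] total_free=41 largest=29 -> 100*(41-29)/41 = 1200/41 ≈ 29.268 -> rounds to 29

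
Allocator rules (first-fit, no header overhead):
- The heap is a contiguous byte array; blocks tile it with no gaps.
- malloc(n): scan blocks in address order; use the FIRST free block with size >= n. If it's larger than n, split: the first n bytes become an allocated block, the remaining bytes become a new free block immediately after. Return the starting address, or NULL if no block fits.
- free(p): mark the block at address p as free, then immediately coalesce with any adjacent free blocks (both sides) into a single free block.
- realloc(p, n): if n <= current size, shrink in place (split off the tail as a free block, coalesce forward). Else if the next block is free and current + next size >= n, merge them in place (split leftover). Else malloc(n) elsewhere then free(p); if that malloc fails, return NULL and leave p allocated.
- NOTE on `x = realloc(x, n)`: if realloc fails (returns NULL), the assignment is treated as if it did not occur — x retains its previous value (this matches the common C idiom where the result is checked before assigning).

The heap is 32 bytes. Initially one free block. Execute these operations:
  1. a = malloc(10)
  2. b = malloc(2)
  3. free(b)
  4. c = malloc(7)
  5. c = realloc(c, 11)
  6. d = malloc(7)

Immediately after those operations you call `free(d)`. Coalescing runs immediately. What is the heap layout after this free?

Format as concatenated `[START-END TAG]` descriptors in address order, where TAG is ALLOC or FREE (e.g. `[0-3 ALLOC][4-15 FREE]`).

Op 1: a = malloc(10) -> a = 0; heap: [0-9 ALLOC][10-31 FREE]
Op 2: b = malloc(2) -> b = 10; heap: [0-9 ALLOC][10-11 ALLOC][12-31 FREE]
Op 3: free(b) -> (freed b); heap: [0-9 ALLOC][10-31 FREE]
Op 4: c = malloc(7) -> c = 10; heap: [0-9 ALLOC][10-16 ALLOC][17-31 FREE]
Op 5: c = realloc(c, 11) -> c = 10; heap: [0-9 ALLOC][10-20 ALLOC][21-31 FREE]
Op 6: d = malloc(7) -> d = 21; heap: [0-9 ALLOC][10-20 ALLOC][21-27 ALLOC][28-31 FREE]
free(d): d = 21 -> block [21-27 ALLOC]; mark free, coalesce with adjacent free neighbors -> [0-9 ALLOC][10-20 ALLOC][21-31 FREE]

Answer: [0-9 ALLOC][10-20 ALLOC][21-31 FREE]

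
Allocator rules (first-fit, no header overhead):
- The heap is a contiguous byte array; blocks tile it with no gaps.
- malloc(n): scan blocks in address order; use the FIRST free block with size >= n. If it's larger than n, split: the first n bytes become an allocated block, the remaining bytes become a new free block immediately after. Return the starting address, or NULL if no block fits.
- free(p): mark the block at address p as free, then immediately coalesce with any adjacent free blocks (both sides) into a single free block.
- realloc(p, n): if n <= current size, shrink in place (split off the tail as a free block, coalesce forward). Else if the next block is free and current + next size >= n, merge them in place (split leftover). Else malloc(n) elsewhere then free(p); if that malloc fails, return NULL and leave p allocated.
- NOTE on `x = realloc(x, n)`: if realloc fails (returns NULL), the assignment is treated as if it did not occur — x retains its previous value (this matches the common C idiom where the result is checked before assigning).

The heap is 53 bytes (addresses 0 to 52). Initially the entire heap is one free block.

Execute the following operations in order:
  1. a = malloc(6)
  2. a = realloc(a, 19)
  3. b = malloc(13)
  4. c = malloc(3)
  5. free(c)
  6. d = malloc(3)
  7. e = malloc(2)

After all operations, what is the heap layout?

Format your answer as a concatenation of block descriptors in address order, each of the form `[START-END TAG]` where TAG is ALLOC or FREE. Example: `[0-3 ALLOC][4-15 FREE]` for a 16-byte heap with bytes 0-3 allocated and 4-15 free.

Answer: [0-18 ALLOC][19-31 ALLOC][32-34 ALLOC][35-36 ALLOC][37-52 FREE]

Derivation:
Op 1: a = malloc(6) -> a = 0; heap: [0-5 ALLOC][6-52 FREE]
Op 2: a = realloc(a, 19) -> a = 0; heap: [0-18 ALLOC][19-52 FREE]
Op 3: b = malloc(13) -> b = 19; heap: [0-18 ALLOC][19-31 ALLOC][32-52 FREE]
Op 4: c = malloc(3) -> c = 32; heap: [0-18 ALLOC][19-31 ALLOC][32-34 ALLOC][35-52 FREE]
Op 5: free(c) -> (freed c); heap: [0-18 ALLOC][19-31 ALLOC][32-52 FREE]
Op 6: d = malloc(3) -> d = 32; heap: [0-18 ALLOC][19-31 ALLOC][32-34 ALLOC][35-52 FREE]
Op 7: e = malloc(2) -> e = 35; heap: [0-18 ALLOC][19-31 ALLOC][32-34 ALLOC][35-36 ALLOC][37-52 FREE]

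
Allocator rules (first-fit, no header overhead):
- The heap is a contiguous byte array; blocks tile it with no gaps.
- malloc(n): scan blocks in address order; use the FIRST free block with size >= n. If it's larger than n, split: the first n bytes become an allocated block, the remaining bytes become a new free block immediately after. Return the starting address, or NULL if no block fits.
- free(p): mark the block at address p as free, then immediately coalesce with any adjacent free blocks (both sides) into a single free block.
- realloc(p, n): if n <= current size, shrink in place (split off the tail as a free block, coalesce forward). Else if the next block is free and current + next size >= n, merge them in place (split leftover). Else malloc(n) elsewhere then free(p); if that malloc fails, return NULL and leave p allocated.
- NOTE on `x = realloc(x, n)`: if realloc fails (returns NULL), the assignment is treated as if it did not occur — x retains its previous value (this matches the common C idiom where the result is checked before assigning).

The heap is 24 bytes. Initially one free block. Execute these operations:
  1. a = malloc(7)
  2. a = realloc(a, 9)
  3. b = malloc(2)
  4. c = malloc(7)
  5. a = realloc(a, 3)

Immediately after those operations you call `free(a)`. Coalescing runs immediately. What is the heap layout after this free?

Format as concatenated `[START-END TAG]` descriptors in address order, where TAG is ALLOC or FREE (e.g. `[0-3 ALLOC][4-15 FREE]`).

Op 1: a = malloc(7) -> a = 0; heap: [0-6 ALLOC][7-23 FREE]
Op 2: a = realloc(a, 9) -> a = 0; heap: [0-8 ALLOC][9-23 FREE]
Op 3: b = malloc(2) -> b = 9; heap: [0-8 ALLOC][9-10 ALLOC][11-23 FREE]
Op 4: c = malloc(7) -> c = 11; heap: [0-8 ALLOC][9-10 ALLOC][11-17 ALLOC][18-23 FREE]
Op 5: a = realloc(a, 3) -> a = 0; heap: [0-2 ALLOC][3-8 FREE][9-10 ALLOC][11-17 ALLOC][18-23 FREE]
free(a): a = 0 -> block [0-2 ALLOC]; mark free, coalesce with adjacent free neighbors -> [0-8 FREE][9-10 ALLOC][11-17 ALLOC][18-23 FREE]

Answer: [0-8 FREE][9-10 ALLOC][11-17 ALLOC][18-23 FREE]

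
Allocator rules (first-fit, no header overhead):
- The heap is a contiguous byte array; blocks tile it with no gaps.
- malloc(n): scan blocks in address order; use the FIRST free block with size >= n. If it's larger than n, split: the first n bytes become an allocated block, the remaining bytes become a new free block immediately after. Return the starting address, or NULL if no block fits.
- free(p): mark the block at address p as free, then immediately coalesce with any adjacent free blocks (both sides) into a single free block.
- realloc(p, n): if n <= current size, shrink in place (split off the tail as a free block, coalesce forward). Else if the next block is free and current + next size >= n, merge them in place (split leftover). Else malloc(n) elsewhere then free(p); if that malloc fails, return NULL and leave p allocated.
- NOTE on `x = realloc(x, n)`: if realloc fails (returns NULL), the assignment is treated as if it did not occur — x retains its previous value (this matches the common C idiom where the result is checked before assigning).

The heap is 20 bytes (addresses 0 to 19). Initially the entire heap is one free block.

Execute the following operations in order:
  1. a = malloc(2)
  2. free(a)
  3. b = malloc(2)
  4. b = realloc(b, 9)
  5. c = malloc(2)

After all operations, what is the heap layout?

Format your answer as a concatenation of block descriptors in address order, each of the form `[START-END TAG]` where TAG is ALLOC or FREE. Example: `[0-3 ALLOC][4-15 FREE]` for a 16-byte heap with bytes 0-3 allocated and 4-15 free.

Answer: [0-8 ALLOC][9-10 ALLOC][11-19 FREE]

Derivation:
Op 1: a = malloc(2) -> a = 0; heap: [0-1 ALLOC][2-19 FREE]
Op 2: free(a) -> (freed a); heap: [0-19 FREE]
Op 3: b = malloc(2) -> b = 0; heap: [0-1 ALLOC][2-19 FREE]
Op 4: b = realloc(b, 9) -> b = 0; heap: [0-8 ALLOC][9-19 FREE]
Op 5: c = malloc(2) -> c = 9; heap: [0-8 ALLOC][9-10 ALLOC][11-19 FREE]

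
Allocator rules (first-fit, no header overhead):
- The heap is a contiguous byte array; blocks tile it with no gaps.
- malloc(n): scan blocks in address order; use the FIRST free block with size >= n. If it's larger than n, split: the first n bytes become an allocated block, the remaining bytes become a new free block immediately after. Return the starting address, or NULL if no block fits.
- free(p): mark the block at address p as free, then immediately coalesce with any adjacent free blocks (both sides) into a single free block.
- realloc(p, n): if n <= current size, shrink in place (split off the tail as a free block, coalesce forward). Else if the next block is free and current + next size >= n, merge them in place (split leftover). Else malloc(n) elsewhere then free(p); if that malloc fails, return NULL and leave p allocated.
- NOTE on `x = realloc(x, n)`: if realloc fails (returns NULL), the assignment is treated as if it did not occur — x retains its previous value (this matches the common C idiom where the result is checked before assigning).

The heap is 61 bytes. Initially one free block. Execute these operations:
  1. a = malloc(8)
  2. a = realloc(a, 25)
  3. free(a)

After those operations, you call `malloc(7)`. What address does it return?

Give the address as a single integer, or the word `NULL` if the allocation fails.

Op 1: a = malloc(8) -> a = 0; heap: [0-7 ALLOC][8-60 FREE]
Op 2: a = realloc(a, 25) -> a = 0; heap: [0-24 ALLOC][25-60 FREE]
Op 3: free(a) -> (freed a); heap: [0-60 FREE]
malloc(7): first-fit scan over [0-60 FREE] -> 0

Answer: 0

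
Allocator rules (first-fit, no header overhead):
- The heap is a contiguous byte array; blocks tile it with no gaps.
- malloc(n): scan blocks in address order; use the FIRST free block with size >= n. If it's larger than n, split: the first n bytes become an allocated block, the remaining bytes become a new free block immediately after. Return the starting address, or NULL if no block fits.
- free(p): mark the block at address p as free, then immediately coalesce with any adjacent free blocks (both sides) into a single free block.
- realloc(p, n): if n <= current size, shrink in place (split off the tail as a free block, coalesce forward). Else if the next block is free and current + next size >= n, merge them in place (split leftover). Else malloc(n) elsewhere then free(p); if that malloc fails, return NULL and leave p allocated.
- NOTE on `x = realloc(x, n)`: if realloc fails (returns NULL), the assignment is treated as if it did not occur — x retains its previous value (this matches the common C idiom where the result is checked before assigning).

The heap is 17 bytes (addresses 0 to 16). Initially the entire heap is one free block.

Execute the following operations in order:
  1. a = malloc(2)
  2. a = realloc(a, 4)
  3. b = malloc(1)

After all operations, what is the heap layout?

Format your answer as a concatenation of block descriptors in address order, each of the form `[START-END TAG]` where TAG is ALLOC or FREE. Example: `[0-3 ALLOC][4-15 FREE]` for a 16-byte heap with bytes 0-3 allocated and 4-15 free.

Answer: [0-3 ALLOC][4-4 ALLOC][5-16 FREE]

Derivation:
Op 1: a = malloc(2) -> a = 0; heap: [0-1 ALLOC][2-16 FREE]
Op 2: a = realloc(a, 4) -> a = 0; heap: [0-3 ALLOC][4-16 FREE]
Op 3: b = malloc(1) -> b = 4; heap: [0-3 ALLOC][4-4 ALLOC][5-16 FREE]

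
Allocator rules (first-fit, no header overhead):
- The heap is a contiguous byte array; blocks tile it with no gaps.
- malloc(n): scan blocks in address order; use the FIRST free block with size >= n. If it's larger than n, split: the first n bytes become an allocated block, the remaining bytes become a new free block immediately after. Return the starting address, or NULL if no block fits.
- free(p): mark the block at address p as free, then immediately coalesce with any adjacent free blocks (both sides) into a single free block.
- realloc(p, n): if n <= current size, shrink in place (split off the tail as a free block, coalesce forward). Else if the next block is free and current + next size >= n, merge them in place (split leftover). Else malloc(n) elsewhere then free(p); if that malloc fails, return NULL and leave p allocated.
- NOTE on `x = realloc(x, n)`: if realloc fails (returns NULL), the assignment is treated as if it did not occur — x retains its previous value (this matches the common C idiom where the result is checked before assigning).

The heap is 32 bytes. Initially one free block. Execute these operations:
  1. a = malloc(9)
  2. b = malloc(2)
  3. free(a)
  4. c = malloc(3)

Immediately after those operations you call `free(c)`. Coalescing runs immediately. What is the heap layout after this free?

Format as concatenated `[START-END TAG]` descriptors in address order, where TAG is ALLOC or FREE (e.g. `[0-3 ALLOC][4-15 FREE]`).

Op 1: a = malloc(9) -> a = 0; heap: [0-8 ALLOC][9-31 FREE]
Op 2: b = malloc(2) -> b = 9; heap: [0-8 ALLOC][9-10 ALLOC][11-31 FREE]
Op 3: free(a) -> (freed a); heap: [0-8 FREE][9-10 ALLOC][11-31 FREE]
Op 4: c = malloc(3) -> c = 0; heap: [0-2 ALLOC][3-8 FREE][9-10 ALLOC][11-31 FREE]
free(c): c = 0 -> block [0-2 ALLOC]; mark free, coalesce with adjacent free neighbors -> [0-8 FREE][9-10 ALLOC][11-31 FREE]

Answer: [0-8 FREE][9-10 ALLOC][11-31 FREE]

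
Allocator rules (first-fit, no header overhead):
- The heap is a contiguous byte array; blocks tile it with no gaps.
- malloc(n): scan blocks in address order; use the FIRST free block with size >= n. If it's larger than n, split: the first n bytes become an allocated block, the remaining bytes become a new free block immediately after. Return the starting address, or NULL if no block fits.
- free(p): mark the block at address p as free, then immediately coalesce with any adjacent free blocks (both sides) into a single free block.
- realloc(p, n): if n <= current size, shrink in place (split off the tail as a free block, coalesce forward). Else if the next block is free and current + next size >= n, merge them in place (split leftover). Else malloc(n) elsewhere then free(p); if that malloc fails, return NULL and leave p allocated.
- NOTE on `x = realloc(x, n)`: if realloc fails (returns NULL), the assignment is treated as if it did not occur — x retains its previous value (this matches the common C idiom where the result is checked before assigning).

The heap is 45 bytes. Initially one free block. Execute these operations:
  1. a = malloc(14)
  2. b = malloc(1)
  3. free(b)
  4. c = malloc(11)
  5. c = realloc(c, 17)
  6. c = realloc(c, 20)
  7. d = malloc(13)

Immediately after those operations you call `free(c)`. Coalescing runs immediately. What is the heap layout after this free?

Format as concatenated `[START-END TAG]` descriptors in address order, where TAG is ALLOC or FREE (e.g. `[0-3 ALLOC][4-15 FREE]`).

Answer: [0-13 ALLOC][14-44 FREE]

Derivation:
Op 1: a = malloc(14) -> a = 0; heap: [0-13 ALLOC][14-44 FREE]
Op 2: b = malloc(1) -> b = 14; heap: [0-13 ALLOC][14-14 ALLOC][15-44 FREE]
Op 3: free(b) -> (freed b); heap: [0-13 ALLOC][14-44 FREE]
Op 4: c = malloc(11) -> c = 14; heap: [0-13 ALLOC][14-24 ALLOC][25-44 FREE]
Op 5: c = realloc(c, 17) -> c = 14; heap: [0-13 ALLOC][14-30 ALLOC][31-44 FREE]
Op 6: c = realloc(c, 20) -> c = 14; heap: [0-13 ALLOC][14-33 ALLOC][34-44 FREE]
Op 7: d = malloc(13) -> d = NULL; heap: [0-13 ALLOC][14-33 ALLOC][34-44 FREE]
free(c): c = 14 -> block [14-33 ALLOC]; mark free, coalesce with adjacent free neighbors -> [0-13 ALLOC][14-44 FREE]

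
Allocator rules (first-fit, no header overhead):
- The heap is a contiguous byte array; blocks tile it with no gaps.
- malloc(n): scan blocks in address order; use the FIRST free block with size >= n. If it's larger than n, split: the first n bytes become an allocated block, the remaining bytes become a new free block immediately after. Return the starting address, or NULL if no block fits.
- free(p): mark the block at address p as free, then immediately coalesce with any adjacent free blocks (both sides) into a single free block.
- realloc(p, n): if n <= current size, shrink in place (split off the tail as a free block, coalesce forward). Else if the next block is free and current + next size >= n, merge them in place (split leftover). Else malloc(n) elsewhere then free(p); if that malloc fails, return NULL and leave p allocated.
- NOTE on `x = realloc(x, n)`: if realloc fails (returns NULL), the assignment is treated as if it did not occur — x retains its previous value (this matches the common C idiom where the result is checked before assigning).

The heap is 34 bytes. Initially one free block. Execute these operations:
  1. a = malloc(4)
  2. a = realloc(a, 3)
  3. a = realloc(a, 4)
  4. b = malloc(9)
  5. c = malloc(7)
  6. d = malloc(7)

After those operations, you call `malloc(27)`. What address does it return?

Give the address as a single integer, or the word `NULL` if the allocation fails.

Op 1: a = malloc(4) -> a = 0; heap: [0-3 ALLOC][4-33 FREE]
Op 2: a = realloc(a, 3) -> a = 0; heap: [0-2 ALLOC][3-33 FREE]
Op 3: a = realloc(a, 4) -> a = 0; heap: [0-3 ALLOC][4-33 FREE]
Op 4: b = malloc(9) -> b = 4; heap: [0-3 ALLOC][4-12 ALLOC][13-33 FREE]
Op 5: c = malloc(7) -> c = 13; heap: [0-3 ALLOC][4-12 ALLOC][13-19 ALLOC][20-33 FREE]
Op 6: d = malloc(7) -> d = 20; heap: [0-3 ALLOC][4-12 ALLOC][13-19 ALLOC][20-26 ALLOC][27-33 FREE]
malloc(27): first-fit scan over [0-3 ALLOC][4-12 ALLOC][13-19 ALLOC][20-26 ALLOC][27-33 FREE] -> NULL

Answer: NULL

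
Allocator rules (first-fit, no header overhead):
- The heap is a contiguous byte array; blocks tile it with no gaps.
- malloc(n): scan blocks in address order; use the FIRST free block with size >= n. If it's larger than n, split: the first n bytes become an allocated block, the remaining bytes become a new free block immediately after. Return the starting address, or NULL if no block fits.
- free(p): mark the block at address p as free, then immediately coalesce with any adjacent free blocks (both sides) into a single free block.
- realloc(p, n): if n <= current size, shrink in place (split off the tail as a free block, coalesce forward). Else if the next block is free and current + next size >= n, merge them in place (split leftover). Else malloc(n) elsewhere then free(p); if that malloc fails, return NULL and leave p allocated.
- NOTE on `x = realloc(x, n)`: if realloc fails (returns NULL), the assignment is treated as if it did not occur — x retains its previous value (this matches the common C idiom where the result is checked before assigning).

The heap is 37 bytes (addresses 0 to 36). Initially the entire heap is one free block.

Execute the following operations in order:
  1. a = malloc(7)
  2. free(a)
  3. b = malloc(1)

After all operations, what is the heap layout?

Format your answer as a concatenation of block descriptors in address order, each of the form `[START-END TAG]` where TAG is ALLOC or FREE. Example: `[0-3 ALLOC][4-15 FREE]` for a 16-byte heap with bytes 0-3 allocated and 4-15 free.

Answer: [0-0 ALLOC][1-36 FREE]

Derivation:
Op 1: a = malloc(7) -> a = 0; heap: [0-6 ALLOC][7-36 FREE]
Op 2: free(a) -> (freed a); heap: [0-36 FREE]
Op 3: b = malloc(1) -> b = 0; heap: [0-0 ALLOC][1-36 FREE]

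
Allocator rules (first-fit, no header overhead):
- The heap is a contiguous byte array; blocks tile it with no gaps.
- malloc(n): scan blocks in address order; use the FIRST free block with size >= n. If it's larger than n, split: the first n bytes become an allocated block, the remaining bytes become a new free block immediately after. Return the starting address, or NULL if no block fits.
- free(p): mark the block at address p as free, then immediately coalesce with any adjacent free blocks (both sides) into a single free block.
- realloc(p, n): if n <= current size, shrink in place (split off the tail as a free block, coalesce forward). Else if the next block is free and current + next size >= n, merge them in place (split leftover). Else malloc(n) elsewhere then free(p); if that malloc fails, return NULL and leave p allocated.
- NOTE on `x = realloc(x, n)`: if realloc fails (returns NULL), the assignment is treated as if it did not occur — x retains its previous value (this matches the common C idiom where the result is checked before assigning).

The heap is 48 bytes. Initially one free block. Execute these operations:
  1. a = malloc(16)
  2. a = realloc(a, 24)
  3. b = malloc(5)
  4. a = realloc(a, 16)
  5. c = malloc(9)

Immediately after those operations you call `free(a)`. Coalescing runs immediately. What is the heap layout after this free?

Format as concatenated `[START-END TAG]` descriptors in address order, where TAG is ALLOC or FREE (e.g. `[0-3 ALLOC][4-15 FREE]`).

Op 1: a = malloc(16) -> a = 0; heap: [0-15 ALLOC][16-47 FREE]
Op 2: a = realloc(a, 24) -> a = 0; heap: [0-23 ALLOC][24-47 FREE]
Op 3: b = malloc(5) -> b = 24; heap: [0-23 ALLOC][24-28 ALLOC][29-47 FREE]
Op 4: a = realloc(a, 16) -> a = 0; heap: [0-15 ALLOC][16-23 FREE][24-28 ALLOC][29-47 FREE]
Op 5: c = malloc(9) -> c = 29; heap: [0-15 ALLOC][16-23 FREE][24-28 ALLOC][29-37 ALLOC][38-47 FREE]
free(a): a = 0 -> block [0-15 ALLOC]; mark free, coalesce with adjacent free neighbors -> [0-23 FREE][24-28 ALLOC][29-37 ALLOC][38-47 FREE]

Answer: [0-23 FREE][24-28 ALLOC][29-37 ALLOC][38-47 FREE]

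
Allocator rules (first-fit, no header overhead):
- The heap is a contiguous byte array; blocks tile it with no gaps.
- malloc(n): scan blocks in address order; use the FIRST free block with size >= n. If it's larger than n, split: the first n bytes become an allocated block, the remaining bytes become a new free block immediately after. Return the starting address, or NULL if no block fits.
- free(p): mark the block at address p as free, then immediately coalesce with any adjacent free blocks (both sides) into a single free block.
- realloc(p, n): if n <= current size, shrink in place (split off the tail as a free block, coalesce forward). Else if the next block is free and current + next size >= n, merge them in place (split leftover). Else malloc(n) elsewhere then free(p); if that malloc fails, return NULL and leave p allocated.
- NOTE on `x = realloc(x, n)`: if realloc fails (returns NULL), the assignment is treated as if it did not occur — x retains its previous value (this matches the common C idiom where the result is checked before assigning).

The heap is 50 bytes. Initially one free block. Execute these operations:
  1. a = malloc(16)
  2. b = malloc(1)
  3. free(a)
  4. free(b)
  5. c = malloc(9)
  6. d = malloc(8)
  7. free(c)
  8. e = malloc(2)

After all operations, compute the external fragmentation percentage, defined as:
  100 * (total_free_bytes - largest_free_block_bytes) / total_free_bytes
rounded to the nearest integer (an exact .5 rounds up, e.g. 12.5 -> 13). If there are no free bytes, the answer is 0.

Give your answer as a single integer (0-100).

Answer: 18

Derivation:
Op 1: a = malloc(16) -> a = 0; heap: [0-15 ALLOC][16-49 FREE]
Op 2: b = malloc(1) -> b = 16; heap: [0-15 ALLOC][16-16 ALLOC][17-49 FREE]
Op 3: free(a) -> (freed a); heap: [0-15 FREE][16-16 ALLOC][17-49 FREE]
Op 4: free(b) -> (freed b); heap: [0-49 FREE]
Op 5: c = malloc(9) -> c = 0; heap: [0-8 ALLOC][9-49 FREE]
Op 6: d = malloc(8) -> d = 9; heap: [0-8 ALLOC][9-16 ALLOC][17-49 FREE]
Op 7: free(c) -> (freed c); heap: [0-8 FREE][9-16 ALLOC][17-49 FREE]
Op 8: e = malloc(2) -> e = 0; heap: [0-1 ALLOC][2-8 FREE][9-16 ALLOC][17-49 FREE]
Free blocks: [7 33] total_free=40 largest=33 -> 100*(40-33)/40 = 700/40 = 17.5 -> rounds to 18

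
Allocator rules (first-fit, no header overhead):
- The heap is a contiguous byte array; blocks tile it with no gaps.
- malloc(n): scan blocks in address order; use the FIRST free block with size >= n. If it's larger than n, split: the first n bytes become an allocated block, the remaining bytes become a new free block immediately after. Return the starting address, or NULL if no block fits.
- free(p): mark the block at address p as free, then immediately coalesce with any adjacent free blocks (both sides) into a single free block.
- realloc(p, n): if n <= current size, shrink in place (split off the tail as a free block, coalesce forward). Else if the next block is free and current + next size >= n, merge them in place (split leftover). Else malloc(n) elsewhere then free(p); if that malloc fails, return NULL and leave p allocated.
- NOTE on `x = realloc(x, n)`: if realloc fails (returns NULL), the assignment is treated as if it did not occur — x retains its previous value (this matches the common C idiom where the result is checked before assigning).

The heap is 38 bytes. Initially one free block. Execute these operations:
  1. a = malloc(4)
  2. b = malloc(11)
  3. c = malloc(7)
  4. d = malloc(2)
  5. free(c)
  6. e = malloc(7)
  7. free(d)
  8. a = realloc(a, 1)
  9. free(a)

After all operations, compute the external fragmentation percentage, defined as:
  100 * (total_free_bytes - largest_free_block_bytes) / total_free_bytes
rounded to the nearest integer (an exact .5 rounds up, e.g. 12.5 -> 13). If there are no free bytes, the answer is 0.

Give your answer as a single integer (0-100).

Answer: 20

Derivation:
Op 1: a = malloc(4) -> a = 0; heap: [0-3 ALLOC][4-37 FREE]
Op 2: b = malloc(11) -> b = 4; heap: [0-3 ALLOC][4-14 ALLOC][15-37 FREE]
Op 3: c = malloc(7) -> c = 15; heap: [0-3 ALLOC][4-14 ALLOC][15-21 ALLOC][22-37 FREE]
Op 4: d = malloc(2) -> d = 22; heap: [0-3 ALLOC][4-14 ALLOC][15-21 ALLOC][22-23 ALLOC][24-37 FREE]
Op 5: free(c) -> (freed c); heap: [0-3 ALLOC][4-14 ALLOC][15-21 FREE][22-23 ALLOC][24-37 FREE]
Op 6: e = malloc(7) -> e = 15; heap: [0-3 ALLOC][4-14 ALLOC][15-21 ALLOC][22-23 ALLOC][24-37 FREE]
Op 7: free(d) -> (freed d); heap: [0-3 ALLOC][4-14 ALLOC][15-21 ALLOC][22-37 FREE]
Op 8: a = realloc(a, 1) -> a = 0; heap: [0-0 ALLOC][1-3 FREE][4-14 ALLOC][15-21 ALLOC][22-37 FREE]
Op 9: free(a) -> (freed a); heap: [0-3 FREE][4-14 ALLOC][15-21 ALLOC][22-37 FREE]
Free blocks: [4 16] total_free=20 largest=16 -> 100*(20-16)/20 = 400/20 = 20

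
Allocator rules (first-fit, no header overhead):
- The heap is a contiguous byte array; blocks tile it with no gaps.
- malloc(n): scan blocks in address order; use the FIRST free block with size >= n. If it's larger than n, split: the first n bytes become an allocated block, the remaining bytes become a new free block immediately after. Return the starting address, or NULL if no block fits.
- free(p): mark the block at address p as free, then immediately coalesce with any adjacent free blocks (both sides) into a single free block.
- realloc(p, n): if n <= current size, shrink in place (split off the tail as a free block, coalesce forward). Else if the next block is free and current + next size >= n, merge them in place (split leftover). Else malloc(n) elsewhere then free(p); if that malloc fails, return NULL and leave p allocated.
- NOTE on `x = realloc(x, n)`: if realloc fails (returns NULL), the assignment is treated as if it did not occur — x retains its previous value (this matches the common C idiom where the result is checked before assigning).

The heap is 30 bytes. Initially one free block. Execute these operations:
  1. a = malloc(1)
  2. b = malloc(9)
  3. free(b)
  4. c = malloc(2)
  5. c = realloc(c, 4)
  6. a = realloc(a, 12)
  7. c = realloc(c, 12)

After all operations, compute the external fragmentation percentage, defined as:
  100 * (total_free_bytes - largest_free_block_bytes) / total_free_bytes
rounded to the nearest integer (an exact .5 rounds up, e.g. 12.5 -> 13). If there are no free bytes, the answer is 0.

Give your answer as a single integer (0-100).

Answer: 17

Derivation:
Op 1: a = malloc(1) -> a = 0; heap: [0-0 ALLOC][1-29 FREE]
Op 2: b = malloc(9) -> b = 1; heap: [0-0 ALLOC][1-9 ALLOC][10-29 FREE]
Op 3: free(b) -> (freed b); heap: [0-0 ALLOC][1-29 FREE]
Op 4: c = malloc(2) -> c = 1; heap: [0-0 ALLOC][1-2 ALLOC][3-29 FREE]
Op 5: c = realloc(c, 4) -> c = 1; heap: [0-0 ALLOC][1-4 ALLOC][5-29 FREE]
Op 6: a = realloc(a, 12) -> a = 5; heap: [0-0 FREE][1-4 ALLOC][5-16 ALLOC][17-29 FREE]
Op 7: c = realloc(c, 12) -> c = 17; heap: [0-4 FREE][5-16 ALLOC][17-28 ALLOC][29-29 FREE]
Free blocks: [5 1] total_free=6 largest=5 -> 100*(6-5)/6 = 100/6 ≈ 16.667 -> rounds to 17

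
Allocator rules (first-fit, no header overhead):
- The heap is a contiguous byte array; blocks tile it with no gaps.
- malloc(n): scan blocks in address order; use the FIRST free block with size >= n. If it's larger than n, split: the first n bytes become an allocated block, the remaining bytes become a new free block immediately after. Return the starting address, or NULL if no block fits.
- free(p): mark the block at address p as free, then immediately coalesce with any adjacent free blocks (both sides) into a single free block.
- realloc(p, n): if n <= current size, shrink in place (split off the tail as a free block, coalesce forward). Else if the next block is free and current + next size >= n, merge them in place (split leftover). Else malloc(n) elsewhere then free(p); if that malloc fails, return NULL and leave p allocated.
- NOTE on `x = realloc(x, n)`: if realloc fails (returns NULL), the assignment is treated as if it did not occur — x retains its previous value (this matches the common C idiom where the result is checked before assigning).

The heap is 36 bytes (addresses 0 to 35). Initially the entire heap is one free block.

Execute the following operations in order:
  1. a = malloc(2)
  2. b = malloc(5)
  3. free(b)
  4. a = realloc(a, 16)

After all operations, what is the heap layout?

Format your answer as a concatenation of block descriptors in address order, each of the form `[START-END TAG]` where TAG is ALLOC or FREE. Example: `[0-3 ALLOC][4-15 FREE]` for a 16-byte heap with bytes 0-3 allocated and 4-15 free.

Op 1: a = malloc(2) -> a = 0; heap: [0-1 ALLOC][2-35 FREE]
Op 2: b = malloc(5) -> b = 2; heap: [0-1 ALLOC][2-6 ALLOC][7-35 FREE]
Op 3: free(b) -> (freed b); heap: [0-1 ALLOC][2-35 FREE]
Op 4: a = realloc(a, 16) -> a = 0; heap: [0-15 ALLOC][16-35 FREE]

Answer: [0-15 ALLOC][16-35 FREE]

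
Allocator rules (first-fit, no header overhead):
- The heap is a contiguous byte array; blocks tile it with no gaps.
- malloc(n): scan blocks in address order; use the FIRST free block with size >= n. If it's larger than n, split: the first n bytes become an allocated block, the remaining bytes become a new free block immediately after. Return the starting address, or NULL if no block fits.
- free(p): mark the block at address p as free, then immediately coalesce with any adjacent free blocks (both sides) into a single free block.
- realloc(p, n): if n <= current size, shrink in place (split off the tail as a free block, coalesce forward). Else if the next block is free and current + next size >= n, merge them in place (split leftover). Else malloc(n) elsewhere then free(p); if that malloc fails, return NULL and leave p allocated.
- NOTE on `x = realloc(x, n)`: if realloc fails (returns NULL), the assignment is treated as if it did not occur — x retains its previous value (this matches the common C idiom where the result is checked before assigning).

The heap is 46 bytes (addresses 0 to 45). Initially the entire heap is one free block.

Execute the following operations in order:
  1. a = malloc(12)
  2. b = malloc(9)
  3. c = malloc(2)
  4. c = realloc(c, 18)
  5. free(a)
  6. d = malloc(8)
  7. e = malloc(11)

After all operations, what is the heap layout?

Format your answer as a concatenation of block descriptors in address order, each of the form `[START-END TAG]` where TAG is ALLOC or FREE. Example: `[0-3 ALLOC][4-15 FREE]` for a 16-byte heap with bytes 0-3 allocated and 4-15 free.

Op 1: a = malloc(12) -> a = 0; heap: [0-11 ALLOC][12-45 FREE]
Op 2: b = malloc(9) -> b = 12; heap: [0-11 ALLOC][12-20 ALLOC][21-45 FREE]
Op 3: c = malloc(2) -> c = 21; heap: [0-11 ALLOC][12-20 ALLOC][21-22 ALLOC][23-45 FREE]
Op 4: c = realloc(c, 18) -> c = 21; heap: [0-11 ALLOC][12-20 ALLOC][21-38 ALLOC][39-45 FREE]
Op 5: free(a) -> (freed a); heap: [0-11 FREE][12-20 ALLOC][21-38 ALLOC][39-45 FREE]
Op 6: d = malloc(8) -> d = 0; heap: [0-7 ALLOC][8-11 FREE][12-20 ALLOC][21-38 ALLOC][39-45 FREE]
Op 7: e = malloc(11) -> e = NULL; heap: [0-7 ALLOC][8-11 FREE][12-20 ALLOC][21-38 ALLOC][39-45 FREE]

Answer: [0-7 ALLOC][8-11 FREE][12-20 ALLOC][21-38 ALLOC][39-45 FREE]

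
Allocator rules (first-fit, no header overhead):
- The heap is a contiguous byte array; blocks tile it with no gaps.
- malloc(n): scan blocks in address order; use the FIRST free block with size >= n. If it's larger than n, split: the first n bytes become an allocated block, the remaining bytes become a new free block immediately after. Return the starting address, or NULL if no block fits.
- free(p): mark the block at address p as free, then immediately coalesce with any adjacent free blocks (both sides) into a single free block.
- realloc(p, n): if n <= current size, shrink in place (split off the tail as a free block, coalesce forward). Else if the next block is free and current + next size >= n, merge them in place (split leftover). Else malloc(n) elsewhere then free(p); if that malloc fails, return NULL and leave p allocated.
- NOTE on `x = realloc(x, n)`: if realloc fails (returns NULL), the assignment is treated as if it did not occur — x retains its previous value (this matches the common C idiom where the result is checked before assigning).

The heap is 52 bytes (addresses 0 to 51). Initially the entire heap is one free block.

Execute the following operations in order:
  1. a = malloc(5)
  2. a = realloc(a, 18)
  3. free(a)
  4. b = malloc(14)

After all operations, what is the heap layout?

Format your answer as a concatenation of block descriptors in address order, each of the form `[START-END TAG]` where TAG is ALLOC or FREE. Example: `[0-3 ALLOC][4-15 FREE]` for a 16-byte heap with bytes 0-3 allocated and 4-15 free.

Answer: [0-13 ALLOC][14-51 FREE]

Derivation:
Op 1: a = malloc(5) -> a = 0; heap: [0-4 ALLOC][5-51 FREE]
Op 2: a = realloc(a, 18) -> a = 0; heap: [0-17 ALLOC][18-51 FREE]
Op 3: free(a) -> (freed a); heap: [0-51 FREE]
Op 4: b = malloc(14) -> b = 0; heap: [0-13 ALLOC][14-51 FREE]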